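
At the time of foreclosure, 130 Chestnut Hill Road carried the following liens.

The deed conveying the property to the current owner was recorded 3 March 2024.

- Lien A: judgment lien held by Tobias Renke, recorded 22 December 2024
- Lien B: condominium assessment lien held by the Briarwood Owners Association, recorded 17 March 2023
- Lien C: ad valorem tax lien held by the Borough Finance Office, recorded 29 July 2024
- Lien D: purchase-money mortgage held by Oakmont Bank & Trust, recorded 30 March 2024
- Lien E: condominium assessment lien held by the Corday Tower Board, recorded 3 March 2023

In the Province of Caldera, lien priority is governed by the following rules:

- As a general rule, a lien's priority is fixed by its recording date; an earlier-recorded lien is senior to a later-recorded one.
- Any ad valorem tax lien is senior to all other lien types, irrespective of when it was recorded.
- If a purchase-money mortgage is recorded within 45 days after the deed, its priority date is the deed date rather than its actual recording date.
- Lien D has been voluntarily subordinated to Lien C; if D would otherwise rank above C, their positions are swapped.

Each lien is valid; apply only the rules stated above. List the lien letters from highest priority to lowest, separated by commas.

C, E, B, D, A

Adjusting effective dates: D relates back to the deed date 3 March 2024.
C, as an ad valorem tax lien, has superpriority and ranks first.
Remaining liens by effective date: E (3 March 2023), B (17 March 2023), D (3 March 2024), A (22 December 2024).
D already ranks below C; the subordination has no effect.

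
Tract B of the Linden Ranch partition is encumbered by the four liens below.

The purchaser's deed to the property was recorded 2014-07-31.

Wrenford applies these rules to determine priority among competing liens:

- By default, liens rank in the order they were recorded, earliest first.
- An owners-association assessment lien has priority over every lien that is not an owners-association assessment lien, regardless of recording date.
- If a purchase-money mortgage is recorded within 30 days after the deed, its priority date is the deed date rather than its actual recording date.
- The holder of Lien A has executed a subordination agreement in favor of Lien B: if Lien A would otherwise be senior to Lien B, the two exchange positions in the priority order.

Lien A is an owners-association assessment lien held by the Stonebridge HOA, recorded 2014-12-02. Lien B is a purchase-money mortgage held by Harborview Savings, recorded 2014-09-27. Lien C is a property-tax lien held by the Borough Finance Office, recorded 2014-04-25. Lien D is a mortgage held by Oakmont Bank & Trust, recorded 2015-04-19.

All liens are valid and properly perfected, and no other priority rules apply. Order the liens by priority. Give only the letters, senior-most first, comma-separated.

B, C, A, D

Adjusting effective dates: B missed the 30-day window (58 days after the deed), so its recording date stands.
As an owners-association assessment lien, A is senior to every other lien.
Among the remaining liens, by effective date: C (2014-04-25), B (2014-09-27), D (2015-04-19).
Because A would otherwise rank above B, the subordination swaps them.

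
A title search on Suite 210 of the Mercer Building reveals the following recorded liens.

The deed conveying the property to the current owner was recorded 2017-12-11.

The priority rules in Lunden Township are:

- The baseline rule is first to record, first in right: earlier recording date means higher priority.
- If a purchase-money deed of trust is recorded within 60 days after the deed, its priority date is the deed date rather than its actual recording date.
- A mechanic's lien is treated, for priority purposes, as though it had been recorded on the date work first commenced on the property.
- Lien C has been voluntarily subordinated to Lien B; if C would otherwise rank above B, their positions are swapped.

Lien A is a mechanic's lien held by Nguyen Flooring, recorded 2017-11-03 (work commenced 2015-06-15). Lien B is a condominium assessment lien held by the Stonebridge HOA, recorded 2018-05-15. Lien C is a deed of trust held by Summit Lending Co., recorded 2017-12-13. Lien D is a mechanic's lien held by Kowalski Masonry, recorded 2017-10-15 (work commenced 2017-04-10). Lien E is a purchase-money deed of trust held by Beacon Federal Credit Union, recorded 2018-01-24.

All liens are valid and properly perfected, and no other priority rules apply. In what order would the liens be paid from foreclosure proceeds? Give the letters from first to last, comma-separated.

A, D, E, B, C

First, effective dates: A's effective date is 2015-06-15, when work began; D's effective date is 2017-04-10, when work began; E was recorded within the 60-day window, so its effective date is the deed date 2017-12-11.
Sorted by effective date: A (2015-06-15), D (2017-04-10), E (2017-12-11), C (2017-12-13), B (2018-05-15).
Because C would otherwise rank above B, the subordination swaps them.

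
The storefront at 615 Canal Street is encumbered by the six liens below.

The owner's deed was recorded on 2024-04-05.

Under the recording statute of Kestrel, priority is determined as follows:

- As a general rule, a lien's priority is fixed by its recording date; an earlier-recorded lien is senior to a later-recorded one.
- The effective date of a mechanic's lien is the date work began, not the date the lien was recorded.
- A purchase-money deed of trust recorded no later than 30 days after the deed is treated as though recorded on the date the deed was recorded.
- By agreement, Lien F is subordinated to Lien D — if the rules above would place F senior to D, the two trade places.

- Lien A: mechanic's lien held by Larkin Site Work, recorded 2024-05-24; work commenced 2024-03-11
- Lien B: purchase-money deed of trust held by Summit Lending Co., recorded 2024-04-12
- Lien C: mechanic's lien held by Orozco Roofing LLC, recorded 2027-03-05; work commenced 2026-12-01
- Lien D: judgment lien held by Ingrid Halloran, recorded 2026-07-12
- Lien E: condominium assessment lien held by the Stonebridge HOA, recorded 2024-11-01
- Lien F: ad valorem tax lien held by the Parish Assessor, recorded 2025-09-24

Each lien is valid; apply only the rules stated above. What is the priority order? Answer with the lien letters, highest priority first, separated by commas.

A, B, E, D, F, C

First, effective dates: A's effective date is 2024-03-11, when work began; B's effective date is the deed date, 2024-04-05; C relates back to 2026-12-01 (work commenced).
By effective date, earliest first: A (2024-03-11), B (2024-04-05), E (2024-11-01), F (2025-09-24), D (2026-07-12), C (2026-12-01).
F is senior to D before the subordination, so the two trade places.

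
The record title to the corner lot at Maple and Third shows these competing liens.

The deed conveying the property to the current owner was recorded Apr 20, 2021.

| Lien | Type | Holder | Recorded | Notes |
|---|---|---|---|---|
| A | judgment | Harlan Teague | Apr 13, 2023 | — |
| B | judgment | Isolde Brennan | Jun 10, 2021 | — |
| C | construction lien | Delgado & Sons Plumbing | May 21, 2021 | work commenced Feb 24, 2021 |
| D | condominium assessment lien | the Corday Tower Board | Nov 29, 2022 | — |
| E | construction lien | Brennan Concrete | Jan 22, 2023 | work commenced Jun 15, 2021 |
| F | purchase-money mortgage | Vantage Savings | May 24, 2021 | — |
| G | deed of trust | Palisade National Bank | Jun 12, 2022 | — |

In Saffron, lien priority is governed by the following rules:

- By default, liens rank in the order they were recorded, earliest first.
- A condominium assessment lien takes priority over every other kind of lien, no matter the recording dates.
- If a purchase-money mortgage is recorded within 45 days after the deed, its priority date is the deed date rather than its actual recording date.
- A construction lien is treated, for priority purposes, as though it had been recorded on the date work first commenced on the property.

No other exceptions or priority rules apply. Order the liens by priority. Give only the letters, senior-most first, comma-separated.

D, C, F, B, E, G, A

Effective dates: C relates back to Feb 24, 2021 (work commenced); E is treated as recorded Jun 15, 2021, the work-commencement date; F's effective date is the deed date, Apr 20, 2021.
D is a condominium assessment lien, so it outranks all other liens regardless of date.
Ordering the rest by effective date: C (Feb 24, 2021), F (Apr 20, 2021), B (Jun 10, 2021), E (Jun 15, 2021), G (Jun 12, 2022), A (Apr 13, 2023).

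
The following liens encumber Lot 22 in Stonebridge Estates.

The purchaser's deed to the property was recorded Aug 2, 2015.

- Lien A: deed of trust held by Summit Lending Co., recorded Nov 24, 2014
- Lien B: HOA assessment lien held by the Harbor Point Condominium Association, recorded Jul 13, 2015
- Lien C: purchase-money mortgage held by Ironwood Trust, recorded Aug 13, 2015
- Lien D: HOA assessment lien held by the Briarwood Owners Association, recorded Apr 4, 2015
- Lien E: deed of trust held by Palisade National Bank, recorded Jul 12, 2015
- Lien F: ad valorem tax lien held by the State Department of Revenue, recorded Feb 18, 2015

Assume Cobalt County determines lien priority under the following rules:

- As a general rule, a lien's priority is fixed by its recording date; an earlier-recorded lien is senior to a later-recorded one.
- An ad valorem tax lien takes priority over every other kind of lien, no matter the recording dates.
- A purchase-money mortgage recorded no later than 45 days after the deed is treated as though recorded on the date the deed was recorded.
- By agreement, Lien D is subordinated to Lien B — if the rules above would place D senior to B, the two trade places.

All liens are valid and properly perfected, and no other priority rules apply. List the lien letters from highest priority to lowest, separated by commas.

Effective dates: C's effective date is the deed date, Aug 2, 2015.
F, as an ad valorem tax lien, has superpriority and ranks first.
Ordering the rest by effective date: A (Nov 24, 2014), D (Apr 4, 2015), E (Jul 12, 2015), B (Jul 13, 2015), C (Aug 2, 2015).
The subordination applies — D was senior to B — so D and B swap.

F, A, B, E, D, C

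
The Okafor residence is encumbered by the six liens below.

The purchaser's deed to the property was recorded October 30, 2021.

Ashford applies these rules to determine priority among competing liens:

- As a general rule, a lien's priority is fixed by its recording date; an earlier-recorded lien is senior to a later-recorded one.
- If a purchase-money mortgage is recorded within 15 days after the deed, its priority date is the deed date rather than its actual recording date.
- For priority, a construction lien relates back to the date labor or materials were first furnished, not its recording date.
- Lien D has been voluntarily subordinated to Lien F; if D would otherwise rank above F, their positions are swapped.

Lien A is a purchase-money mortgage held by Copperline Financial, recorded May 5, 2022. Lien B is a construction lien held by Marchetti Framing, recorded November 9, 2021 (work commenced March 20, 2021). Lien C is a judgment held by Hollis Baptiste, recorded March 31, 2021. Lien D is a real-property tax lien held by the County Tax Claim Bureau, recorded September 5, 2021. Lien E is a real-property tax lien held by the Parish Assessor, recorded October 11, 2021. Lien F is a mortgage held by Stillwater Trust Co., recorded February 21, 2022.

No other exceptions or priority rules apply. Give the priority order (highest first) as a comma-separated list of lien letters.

B, C, F, E, D, A

Effective dates: A was recorded 187 days after the deed — beyond 15 days — so no relation-back applies; B's effective date is March 20, 2021, when work began.
By effective date: B (March 20, 2021), C (March 31, 2021), D (September 5, 2021), E (October 11, 2021), F (February 21, 2022), A (May 5, 2022).
D would otherwise be senior to F, so under the subordination agreement D and F exchange positions.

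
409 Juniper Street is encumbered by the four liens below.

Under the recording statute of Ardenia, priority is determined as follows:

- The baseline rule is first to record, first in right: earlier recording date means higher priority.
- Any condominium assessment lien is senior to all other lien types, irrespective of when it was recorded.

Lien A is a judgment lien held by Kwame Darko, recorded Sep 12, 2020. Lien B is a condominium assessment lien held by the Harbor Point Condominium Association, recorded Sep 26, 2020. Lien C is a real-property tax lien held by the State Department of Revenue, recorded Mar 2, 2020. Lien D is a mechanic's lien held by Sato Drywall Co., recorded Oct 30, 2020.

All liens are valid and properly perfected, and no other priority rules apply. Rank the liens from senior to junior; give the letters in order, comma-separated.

B, C, A, D

As a condominium assessment lien, B is senior to every other lien.
Among the remaining liens, by effective date: C (Mar 2, 2020), A (Sep 12, 2020), D (Oct 30, 2020).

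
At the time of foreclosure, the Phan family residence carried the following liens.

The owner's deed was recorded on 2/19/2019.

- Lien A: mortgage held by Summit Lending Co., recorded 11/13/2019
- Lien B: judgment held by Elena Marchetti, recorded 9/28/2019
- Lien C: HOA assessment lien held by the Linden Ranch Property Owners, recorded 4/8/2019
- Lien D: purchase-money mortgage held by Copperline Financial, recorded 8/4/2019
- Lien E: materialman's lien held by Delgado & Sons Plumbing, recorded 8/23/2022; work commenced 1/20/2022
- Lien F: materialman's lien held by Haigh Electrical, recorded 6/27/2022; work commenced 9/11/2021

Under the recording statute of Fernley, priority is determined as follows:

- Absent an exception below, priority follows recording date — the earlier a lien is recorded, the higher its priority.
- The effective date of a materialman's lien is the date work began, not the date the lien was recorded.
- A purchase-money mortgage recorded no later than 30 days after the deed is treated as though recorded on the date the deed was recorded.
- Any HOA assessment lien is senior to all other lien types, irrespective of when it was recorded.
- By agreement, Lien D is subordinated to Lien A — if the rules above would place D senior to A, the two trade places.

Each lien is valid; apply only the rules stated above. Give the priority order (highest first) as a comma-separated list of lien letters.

C, A, B, D, F, E

Adjusting effective dates: D missed the 30-day window (166 days after the deed), so its recording date stands; E relates back to 1/20/2022 (work commenced); F relates back to 9/11/2021 (work commenced).
C is an HOA assessment lien, so it outranks all other liens regardless of date.
The other liens, earliest effective date first: D (8/4/2019), B (9/28/2019), A (11/13/2019), F (9/11/2021), E (1/20/2022).
D is senior to A before the subordination, so the two trade places.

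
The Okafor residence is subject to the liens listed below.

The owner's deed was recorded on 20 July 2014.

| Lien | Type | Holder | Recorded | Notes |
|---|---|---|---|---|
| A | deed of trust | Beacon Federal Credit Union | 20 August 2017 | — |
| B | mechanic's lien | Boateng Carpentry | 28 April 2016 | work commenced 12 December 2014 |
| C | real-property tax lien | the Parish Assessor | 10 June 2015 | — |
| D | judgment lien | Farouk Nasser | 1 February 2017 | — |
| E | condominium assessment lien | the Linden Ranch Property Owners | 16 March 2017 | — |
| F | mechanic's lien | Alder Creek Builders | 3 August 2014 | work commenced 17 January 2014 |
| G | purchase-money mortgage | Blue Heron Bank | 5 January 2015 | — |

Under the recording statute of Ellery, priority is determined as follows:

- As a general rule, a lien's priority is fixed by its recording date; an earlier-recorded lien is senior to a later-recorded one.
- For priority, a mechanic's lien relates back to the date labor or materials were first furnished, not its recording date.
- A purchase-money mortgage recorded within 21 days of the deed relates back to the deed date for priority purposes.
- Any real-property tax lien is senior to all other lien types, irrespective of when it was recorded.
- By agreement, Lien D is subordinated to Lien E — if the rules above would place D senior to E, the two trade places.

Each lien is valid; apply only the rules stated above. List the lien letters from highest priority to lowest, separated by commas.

Effective dates: B relates back to 12 December 2014 (work commenced); F relates back to 17 January 2014 (work commenced); G missed the 21-day window (169 days after the deed), so its recording date stands.
C is a real-property tax lien and takes priority over every other lien.
Ordering the rest by effective date: F (17 January 2014), B (12 December 2014), G (5 January 2015), D (1 February 2017), E (16 March 2017), A (20 August 2017).
Because D would otherwise rank above E, the subordination swaps them.

C, F, B, G, E, D, A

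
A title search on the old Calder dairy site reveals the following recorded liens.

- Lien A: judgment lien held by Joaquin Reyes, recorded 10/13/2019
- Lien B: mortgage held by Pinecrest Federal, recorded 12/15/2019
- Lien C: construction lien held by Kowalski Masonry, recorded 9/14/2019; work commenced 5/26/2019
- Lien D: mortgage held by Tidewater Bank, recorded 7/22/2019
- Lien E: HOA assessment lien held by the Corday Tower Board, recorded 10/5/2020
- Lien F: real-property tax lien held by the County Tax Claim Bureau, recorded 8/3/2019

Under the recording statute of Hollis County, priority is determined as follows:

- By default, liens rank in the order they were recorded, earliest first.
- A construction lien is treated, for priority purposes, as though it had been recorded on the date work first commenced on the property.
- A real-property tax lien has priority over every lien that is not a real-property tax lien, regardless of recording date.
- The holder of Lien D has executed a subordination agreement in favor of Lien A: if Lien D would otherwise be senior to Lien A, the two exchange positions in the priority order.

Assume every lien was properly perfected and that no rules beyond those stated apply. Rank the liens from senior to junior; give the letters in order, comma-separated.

F, C, A, D, B, E

First, effective dates: C's effective date is 5/26/2019, when work began.
F is a real-property tax lien and takes priority over every other lien.
The other liens, earliest effective date first: C (5/26/2019), D (7/22/2019), A (10/13/2019), B (12/15/2019), E (10/5/2020).
D would otherwise be senior to A, so under the subordination agreement D and A exchange positions.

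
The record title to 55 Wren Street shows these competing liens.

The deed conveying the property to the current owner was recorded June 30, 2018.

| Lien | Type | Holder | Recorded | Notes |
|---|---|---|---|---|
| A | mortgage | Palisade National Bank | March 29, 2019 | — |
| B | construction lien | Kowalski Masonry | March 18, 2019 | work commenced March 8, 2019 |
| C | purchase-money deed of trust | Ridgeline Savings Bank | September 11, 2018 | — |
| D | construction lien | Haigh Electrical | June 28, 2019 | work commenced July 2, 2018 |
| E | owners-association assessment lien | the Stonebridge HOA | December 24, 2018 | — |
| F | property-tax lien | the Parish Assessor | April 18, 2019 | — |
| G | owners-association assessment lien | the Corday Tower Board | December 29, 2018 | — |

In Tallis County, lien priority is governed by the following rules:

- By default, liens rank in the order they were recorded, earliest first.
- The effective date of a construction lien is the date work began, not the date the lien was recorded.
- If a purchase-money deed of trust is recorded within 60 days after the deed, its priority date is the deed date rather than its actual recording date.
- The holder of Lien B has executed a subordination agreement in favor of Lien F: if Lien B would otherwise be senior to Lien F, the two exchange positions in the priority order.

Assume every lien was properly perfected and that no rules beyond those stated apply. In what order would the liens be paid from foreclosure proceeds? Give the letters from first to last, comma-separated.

D, C, E, G, F, A, B

Adjusting effective dates: B's effective date is March 8, 2019, when work began; C missed the 60-day window (73 days after the deed), so its recording date stands; D relates back to July 2, 2018 (work commenced).
By effective date: D (July 2, 2018), C (September 11, 2018), E (December 24, 2018), G (December 29, 2018), B (March 8, 2019), A (March 29, 2019), F (April 18, 2019).
The subordination applies — B was senior to F — so B and F swap.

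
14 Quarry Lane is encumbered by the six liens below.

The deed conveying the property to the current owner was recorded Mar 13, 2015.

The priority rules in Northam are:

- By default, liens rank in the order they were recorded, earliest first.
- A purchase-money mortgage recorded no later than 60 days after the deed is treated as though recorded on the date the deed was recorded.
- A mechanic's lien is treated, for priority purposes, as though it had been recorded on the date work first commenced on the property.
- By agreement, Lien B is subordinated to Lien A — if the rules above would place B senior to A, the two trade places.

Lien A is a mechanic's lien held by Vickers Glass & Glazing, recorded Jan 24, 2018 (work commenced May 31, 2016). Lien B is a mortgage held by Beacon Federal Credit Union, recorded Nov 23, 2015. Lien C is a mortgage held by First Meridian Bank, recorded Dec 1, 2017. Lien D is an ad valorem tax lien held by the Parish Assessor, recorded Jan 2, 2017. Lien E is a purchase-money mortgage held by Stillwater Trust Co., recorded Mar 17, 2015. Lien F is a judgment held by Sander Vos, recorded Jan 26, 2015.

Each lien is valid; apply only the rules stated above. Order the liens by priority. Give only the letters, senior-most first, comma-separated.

F, E, A, B, D, C

First, effective dates: A's effective date is May 31, 2016, when work began; E was recorded within the 60-day window, so its effective date is the deed date Mar 13, 2015.
By effective date: F (Jan 26, 2015), E (Mar 13, 2015), B (Nov 23, 2015), A (May 31, 2016), D (Jan 2, 2017), C (Dec 1, 2017).
B is senior to A before the subordination, so the two trade places.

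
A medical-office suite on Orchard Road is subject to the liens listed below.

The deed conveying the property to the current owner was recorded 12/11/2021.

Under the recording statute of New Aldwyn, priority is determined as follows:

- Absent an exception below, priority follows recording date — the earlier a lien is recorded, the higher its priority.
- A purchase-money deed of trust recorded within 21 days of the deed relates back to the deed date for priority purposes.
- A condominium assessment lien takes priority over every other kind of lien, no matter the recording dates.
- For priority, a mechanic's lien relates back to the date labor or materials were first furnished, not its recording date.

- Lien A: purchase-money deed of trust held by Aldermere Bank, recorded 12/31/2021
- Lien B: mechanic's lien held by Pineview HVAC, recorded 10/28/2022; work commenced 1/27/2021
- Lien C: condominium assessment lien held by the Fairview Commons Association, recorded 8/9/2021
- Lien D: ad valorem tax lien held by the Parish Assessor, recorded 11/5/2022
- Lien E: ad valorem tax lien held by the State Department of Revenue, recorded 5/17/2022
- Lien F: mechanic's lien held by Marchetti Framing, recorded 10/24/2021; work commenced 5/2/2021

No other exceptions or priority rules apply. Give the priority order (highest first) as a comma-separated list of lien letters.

C, B, F, A, E, D

Effective dates: A's effective date is the deed date, 12/11/2021; B's effective date is 1/27/2021, when work began; F's effective date is 5/2/2021, when work began.
C is a condominium assessment lien, so it outranks all other liens regardless of date.
Remaining liens by effective date: B (1/27/2021), F (5/2/2021), A (12/11/2021), E (5/17/2022), D (11/5/2022).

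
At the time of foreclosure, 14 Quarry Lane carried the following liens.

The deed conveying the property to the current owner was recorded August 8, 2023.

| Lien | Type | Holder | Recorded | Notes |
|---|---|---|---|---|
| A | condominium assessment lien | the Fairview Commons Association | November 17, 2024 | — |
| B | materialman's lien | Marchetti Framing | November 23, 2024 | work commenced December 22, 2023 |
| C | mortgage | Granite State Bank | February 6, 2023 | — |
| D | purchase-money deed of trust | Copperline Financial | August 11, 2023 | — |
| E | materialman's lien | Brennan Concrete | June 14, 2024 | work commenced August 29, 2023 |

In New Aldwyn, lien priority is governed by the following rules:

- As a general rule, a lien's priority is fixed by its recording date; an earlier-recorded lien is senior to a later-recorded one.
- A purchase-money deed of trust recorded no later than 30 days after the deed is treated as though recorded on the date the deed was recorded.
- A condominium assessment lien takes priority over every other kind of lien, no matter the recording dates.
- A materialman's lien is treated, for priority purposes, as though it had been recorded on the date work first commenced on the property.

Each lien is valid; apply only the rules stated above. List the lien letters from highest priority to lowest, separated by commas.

Effective dates: B is treated as recorded December 22, 2023, the work-commencement date; D relates back to the deed date August 8, 2023; E is treated as recorded August 29, 2023, the work-commencement date.
A is a condominium assessment lien, so it outranks all other liens regardless of date.
Among the remaining liens, by effective date: C (February 6, 2023), D (August 8, 2023), E (August 29, 2023), B (December 22, 2023).

A, C, D, E, B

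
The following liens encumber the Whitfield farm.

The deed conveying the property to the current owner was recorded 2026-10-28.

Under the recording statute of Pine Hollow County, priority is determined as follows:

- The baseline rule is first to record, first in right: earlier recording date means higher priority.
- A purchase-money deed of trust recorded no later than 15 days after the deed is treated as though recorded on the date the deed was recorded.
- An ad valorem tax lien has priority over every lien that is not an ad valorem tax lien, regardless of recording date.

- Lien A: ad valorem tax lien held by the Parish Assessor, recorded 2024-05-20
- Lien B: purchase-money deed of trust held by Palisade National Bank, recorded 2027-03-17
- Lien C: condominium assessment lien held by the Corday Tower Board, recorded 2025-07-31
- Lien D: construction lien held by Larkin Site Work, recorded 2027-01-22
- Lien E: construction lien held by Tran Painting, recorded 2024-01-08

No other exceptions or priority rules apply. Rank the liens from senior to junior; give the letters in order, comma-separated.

A, E, C, D, B

First, effective dates: B missed the 15-day window (140 days after the deed), so its recording date stands.
As an ad valorem tax lien, A is senior to every other lien.
Among the remaining liens, by effective date: E (2024-01-08), C (2025-07-31), D (2027-01-22), B (2027-03-17).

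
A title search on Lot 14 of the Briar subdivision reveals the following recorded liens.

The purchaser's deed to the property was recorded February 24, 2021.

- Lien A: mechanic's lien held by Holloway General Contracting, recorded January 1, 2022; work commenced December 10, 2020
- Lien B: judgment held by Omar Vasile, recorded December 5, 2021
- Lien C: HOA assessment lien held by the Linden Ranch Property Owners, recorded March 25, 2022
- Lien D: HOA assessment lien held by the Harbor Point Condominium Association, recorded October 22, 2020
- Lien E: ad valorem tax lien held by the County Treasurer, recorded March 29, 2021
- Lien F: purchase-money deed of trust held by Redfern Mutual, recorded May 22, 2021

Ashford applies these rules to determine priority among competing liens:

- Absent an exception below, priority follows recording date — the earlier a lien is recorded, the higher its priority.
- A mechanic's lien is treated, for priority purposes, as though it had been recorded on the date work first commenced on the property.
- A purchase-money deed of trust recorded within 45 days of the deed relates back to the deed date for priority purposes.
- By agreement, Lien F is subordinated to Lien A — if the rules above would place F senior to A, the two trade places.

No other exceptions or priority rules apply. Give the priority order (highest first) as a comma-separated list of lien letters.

First, effective dates: A is treated as recorded December 10, 2020, the work-commencement date; F missed the 45-day window (87 days after the deed), so its recording date stands.
By effective date, earliest first: D (October 22, 2020), A (December 10, 2020), E (March 29, 2021), F (May 22, 2021), B (December 5, 2021), C (March 25, 2022).
F is already junior to A, so the subordination agreement changes nothing.

D, A, E, F, B, C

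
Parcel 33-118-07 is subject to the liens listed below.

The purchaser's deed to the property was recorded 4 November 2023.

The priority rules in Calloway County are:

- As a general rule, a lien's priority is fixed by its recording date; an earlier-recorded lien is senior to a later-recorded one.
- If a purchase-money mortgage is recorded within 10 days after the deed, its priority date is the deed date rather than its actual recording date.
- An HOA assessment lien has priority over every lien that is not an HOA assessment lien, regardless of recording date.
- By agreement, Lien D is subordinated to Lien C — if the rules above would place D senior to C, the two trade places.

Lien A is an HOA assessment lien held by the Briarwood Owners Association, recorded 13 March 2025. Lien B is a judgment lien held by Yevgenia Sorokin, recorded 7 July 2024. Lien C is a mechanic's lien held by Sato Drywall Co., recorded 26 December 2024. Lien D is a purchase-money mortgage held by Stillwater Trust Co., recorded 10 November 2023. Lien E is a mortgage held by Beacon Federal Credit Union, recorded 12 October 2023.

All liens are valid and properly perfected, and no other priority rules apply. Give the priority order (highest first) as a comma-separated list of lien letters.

A, E, C, B, D

Adjusting effective dates: D was recorded within the 10-day window, so its effective date is the deed date 4 November 2023.
As an HOA assessment lien, A is senior to every other lien.
The other liens, earliest effective date first: E (12 October 2023), D (4 November 2023), B (7 July 2024), C (26 December 2024).
Because D would otherwise rank above C, the subordination swaps them.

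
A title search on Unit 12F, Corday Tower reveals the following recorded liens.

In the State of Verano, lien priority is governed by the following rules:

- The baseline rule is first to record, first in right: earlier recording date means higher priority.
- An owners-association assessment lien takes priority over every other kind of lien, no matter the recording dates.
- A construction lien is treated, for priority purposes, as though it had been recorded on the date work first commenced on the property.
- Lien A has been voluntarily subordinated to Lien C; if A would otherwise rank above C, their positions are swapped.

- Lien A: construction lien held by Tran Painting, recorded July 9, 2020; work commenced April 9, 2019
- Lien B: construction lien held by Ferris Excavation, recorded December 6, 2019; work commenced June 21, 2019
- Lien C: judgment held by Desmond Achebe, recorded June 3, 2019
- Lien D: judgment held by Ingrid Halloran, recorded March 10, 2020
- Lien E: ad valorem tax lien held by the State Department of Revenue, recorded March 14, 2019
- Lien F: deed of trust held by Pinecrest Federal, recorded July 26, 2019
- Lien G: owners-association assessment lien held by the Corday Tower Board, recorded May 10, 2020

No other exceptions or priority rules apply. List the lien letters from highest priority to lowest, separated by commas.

Effective dates: A's effective date is April 9, 2019, when work began; B relates back to June 21, 2019 (work commenced).
G is an owners-association assessment lien and takes priority over every other lien.
Remaining liens by effective date: E (March 14, 2019), A (April 9, 2019), C (June 3, 2019), B (June 21, 2019), F (July 26, 2019), D (March 10, 2020).
A would otherwise be senior to C, so under the subordination agreement A and C exchange positions.

G, E, C, A, B, F, D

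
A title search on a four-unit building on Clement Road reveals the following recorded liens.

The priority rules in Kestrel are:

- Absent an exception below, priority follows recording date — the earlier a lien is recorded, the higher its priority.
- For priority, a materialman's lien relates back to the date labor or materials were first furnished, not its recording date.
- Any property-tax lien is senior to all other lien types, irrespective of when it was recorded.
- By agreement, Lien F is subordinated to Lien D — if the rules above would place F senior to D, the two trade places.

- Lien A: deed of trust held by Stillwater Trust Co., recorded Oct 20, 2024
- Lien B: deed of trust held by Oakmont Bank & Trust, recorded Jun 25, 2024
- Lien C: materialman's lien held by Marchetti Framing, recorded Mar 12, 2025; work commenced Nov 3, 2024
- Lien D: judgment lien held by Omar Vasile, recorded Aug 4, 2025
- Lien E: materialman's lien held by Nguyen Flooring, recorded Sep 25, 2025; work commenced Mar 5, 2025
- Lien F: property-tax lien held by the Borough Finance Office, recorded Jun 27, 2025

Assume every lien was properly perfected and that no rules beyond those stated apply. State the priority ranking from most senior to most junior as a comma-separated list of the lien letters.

D, B, A, C, E, F

Adjusting effective dates: C is treated as recorded Nov 3, 2024, the work-commencement date; E relates back to Mar 5, 2025 (work commenced).
F, as a property-tax lien, has superpriority and ranks first.
Ordering the rest by effective date: B (Jun 25, 2024), A (Oct 20, 2024), C (Nov 3, 2024), E (Mar 5, 2025), D (Aug 4, 2025).
The subordination applies — F was senior to D — so F and D swap.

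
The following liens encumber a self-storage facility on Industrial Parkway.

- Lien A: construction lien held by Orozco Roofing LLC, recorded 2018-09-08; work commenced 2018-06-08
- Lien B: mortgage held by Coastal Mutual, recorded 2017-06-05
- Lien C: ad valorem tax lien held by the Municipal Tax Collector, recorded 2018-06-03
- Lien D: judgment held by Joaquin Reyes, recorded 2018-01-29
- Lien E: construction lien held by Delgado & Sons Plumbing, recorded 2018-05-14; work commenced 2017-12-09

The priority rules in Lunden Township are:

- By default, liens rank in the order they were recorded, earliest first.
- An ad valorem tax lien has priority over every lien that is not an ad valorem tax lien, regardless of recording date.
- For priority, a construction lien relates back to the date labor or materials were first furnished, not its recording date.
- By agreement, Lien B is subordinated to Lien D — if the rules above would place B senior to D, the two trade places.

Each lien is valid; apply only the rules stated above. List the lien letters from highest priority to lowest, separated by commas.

First, effective dates: A's effective date is 2018-06-08, when work began; E's effective date is 2017-12-09, when work began.
C, as an ad valorem tax lien, has superpriority and ranks first.
Ordering the rest by effective date: B (2017-06-05), E (2017-12-09), D (2018-01-29), A (2018-06-08).
Because B would otherwise rank above D, the subordination swaps them.

C, D, E, B, A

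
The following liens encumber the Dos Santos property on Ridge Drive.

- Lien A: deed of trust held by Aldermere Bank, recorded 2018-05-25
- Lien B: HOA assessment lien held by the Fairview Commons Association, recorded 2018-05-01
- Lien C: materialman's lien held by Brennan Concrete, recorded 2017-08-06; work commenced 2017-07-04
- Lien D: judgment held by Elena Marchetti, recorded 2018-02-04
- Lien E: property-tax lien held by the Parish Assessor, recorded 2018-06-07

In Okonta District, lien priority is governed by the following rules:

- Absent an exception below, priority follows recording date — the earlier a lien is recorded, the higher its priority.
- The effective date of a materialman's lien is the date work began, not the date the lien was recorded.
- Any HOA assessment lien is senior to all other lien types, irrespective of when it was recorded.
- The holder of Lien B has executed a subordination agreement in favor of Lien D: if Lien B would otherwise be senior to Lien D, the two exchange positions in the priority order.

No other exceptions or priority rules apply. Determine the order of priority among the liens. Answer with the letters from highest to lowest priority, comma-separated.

D, C, B, A, E

First, effective dates: C is treated as recorded 2017-07-04, the work-commencement date.
As an HOA assessment lien, B is senior to every other lien.
Among the remaining liens, by effective date: C (2017-07-04), D (2018-02-04), A (2018-05-25), E (2018-06-07).
Because B would otherwise rank above D, the subordination swaps them.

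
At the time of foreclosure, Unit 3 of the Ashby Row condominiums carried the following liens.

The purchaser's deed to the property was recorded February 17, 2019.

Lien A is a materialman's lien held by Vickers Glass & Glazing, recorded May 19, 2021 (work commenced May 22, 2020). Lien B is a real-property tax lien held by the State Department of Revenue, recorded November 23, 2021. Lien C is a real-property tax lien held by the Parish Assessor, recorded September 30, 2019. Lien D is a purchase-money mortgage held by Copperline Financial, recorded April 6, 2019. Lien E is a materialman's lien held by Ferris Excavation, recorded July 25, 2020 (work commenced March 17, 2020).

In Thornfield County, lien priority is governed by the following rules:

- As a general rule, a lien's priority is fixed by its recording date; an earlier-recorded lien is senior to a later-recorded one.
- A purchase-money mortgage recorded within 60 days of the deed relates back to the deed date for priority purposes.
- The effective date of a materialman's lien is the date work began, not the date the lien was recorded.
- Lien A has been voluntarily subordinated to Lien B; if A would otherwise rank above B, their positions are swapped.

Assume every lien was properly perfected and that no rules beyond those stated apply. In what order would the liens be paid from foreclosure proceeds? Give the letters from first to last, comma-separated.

D, C, E, B, A

Effective dates after the stated exceptions: A relates back to May 22, 2020 (work commenced); D's effective date is the deed date, February 17, 2019; E is treated as recorded March 17, 2020, the work-commencement date.
Sorted by effective date: D (February 17, 2019), C (September 30, 2019), E (March 17, 2020), A (May 22, 2020), B (November 23, 2021).
A would otherwise be senior to B, so under the subordination agreement A and B exchange positions.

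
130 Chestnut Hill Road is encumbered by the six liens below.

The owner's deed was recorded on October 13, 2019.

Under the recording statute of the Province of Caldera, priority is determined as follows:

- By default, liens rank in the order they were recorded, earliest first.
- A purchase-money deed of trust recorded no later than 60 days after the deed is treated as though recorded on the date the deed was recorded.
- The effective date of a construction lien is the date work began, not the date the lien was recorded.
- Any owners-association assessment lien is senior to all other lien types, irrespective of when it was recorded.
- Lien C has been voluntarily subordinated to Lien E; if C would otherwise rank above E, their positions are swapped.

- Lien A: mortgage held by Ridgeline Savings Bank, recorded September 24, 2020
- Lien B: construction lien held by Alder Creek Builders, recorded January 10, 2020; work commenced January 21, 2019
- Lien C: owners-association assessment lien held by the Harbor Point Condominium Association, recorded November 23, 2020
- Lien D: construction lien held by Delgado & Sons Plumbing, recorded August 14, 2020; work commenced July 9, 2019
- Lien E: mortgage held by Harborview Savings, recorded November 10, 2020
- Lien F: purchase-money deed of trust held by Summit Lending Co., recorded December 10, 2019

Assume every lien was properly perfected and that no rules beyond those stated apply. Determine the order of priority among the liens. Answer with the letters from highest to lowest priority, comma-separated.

E, B, D, F, A, C

Effective dates: B's effective date is January 21, 2019, when work began; D's effective date is July 9, 2019, when work began; F's effective date is the deed date, October 13, 2019.
C, as an owners-association assessment lien, has superpriority and ranks first.
Ordering the rest by effective date: B (January 21, 2019), D (July 9, 2019), F (October 13, 2019), A (September 24, 2020), E (November 10, 2020).
C would otherwise be senior to E, so under the subordination agreement C and E exchange positions.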